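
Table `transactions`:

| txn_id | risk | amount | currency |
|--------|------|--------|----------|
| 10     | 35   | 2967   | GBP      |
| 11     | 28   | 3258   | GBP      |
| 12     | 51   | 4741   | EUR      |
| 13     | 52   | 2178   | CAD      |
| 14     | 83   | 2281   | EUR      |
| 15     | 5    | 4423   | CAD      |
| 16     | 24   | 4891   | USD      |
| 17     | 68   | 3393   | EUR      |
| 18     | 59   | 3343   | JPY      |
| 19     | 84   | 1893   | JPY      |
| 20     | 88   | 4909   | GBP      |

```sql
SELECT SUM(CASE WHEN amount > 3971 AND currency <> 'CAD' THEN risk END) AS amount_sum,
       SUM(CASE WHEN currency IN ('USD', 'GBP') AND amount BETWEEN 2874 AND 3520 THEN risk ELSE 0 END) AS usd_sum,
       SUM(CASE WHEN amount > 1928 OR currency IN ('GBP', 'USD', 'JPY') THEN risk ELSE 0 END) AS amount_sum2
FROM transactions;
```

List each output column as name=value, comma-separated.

[amount_sum: amount > 3971 AND currency <> 'CAD']
txn_id=10: ✗
txn_id=11: ✗
txn_id=12: ✓ → 51
txn_id=13: ✗
txn_id=14: ✗
txn_id=15: ✗
txn_id=16: ✓ → 24
txn_id=17: ✗
txn_id=18: ✗
txn_id=19: ✗
txn_id=20: ✓ → 88
amount_sum = 51 + 24 + 88 = 163
—
[usd_sum: currency IN ('USD', 'GBP') AND amount BETWEEN 2874 AND 3520]
txn_id=10: ✓ → 35
txn_id=11: ✓ → 28
txn_id=12: ✗
txn_id=13: ✗
txn_id=14: ✗
txn_id=15: ✗
txn_id=16: ✗
txn_id=17: ✗
txn_id=18: ✗
txn_id=19: ✗
txn_id=20: ✗
usd_sum = 35 + 28 = 63
—
[amount_sum2: amount > 1928 OR currency IN ('GBP', 'USD', 'JPY')]
txn_id=10: ✓ → 35
txn_id=11: ✓ → 28
txn_id=12: ✓ → 51
txn_id=13: ✓ → 52
txn_id=14: ✓ → 83
txn_id=15: ✓ → 5
txn_id=16: ✓ → 24
txn_id=17: ✓ → 68
txn_id=18: ✓ → 59
txn_id=19: ✓ → 84
txn_id=20: ✓ → 88
amount_sum2 = 35 + 28 + 51 + 52 + 83 + 5 + 24 + 68 + 59 + 84 + 88 = 577

amount_sum=163, usd_sum=63, amount_sum2=577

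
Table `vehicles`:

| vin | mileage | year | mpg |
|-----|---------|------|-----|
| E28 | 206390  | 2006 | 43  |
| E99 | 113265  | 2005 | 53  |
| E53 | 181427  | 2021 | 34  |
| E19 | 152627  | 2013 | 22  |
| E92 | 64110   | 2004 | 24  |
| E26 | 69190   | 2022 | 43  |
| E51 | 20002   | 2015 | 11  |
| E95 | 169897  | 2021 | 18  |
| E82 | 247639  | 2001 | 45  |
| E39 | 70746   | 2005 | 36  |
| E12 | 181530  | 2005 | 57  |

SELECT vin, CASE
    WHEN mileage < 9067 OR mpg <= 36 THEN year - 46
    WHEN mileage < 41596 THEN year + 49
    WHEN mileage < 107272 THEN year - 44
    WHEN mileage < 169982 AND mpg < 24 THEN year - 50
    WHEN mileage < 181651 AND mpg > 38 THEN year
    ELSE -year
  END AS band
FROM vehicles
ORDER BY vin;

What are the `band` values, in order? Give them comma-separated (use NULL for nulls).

2005, 1967, 1978, -2006, 1959, 1969, 1975, -2001, 1958, 1975, 2005

vin=E12: mileage < 181651 AND mpg > 38 → 2005
vin=E19: mileage < 9067 OR mpg <= 36 → 1967
vin=E26: mileage < 107272 → 1978
vin=E28: ELSE → -2006
vin=E39: mileage < 9067 OR mpg <= 36 → 1959
vin=E51: mileage < 9067 OR mpg <= 36 → 1969
vin=E53: mileage < 9067 OR mpg <= 36 → 1975
vin=E82: ELSE → -2001
vin=E92: mileage < 9067 OR mpg <= 36 → 1958
vin=E95: mileage < 9067 OR mpg <= 36 → 1975
vin=E99: mileage < 181651 AND mpg > 38 → 2005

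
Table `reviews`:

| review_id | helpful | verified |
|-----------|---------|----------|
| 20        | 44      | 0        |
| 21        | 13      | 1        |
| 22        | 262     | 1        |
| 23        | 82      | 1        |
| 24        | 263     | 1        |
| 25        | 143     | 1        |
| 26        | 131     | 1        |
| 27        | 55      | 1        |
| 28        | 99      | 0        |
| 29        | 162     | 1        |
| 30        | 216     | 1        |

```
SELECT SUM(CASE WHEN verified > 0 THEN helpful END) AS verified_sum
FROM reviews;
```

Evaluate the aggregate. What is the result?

1327

review_id=20: ✗
review_id=21: ✓ → 13
review_id=22: ✓ → 262
review_id=23: ✓ → 82
review_id=24: ✓ → 263
review_id=25: ✓ → 143
review_id=26: ✓ → 131
review_id=27: ✓ → 55
review_id=28: ✗
review_id=29: ✓ → 162
review_id=30: ✓ → 216
verified_sum = 13 + 262 + 82 + 263 + 143 + 131 + 55 + 162 + 216 = 1327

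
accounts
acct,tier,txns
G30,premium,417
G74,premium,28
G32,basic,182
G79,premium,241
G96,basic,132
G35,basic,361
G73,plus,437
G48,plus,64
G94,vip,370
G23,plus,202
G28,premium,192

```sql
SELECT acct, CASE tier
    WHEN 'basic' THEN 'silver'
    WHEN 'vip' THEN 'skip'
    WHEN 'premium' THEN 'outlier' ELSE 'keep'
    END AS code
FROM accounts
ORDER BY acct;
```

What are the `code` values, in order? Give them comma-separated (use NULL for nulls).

acct=G23: ELSE → keep
acct=G28: tier='premium' → outlier
acct=G30: tier='premium' → outlier
acct=G32: tier='basic' → silver
acct=G35: tier='basic' → silver
acct=G48: ELSE → keep
acct=G73: ELSE → keep
acct=G74: tier='premium' → outlier
acct=G79: tier='premium' → outlier
acct=G94: tier='vip' → skip
acct=G96: tier='basic' → silver

keep, outlier, outlier, silver, silver, keep, keep, outlier, outlier, skip, silver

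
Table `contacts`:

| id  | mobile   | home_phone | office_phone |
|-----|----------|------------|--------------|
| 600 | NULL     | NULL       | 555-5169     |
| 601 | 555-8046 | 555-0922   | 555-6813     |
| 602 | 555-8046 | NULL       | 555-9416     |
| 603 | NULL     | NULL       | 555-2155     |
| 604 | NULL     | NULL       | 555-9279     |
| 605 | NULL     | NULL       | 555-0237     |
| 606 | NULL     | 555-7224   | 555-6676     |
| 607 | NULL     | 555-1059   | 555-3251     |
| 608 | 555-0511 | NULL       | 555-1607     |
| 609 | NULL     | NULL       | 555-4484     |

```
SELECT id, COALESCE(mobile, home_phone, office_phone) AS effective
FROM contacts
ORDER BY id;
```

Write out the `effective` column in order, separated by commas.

555-5169, 555-8046, 555-8046, 555-2155, 555-9279, 555-0237, 555-7224, 555-1059, 555-0511, 555-4484

id=600: mobile=NULL, home_phone=NULL, office_phone=555-5169 → 555-5169
id=601: mobile=555-8046 → 555-8046
id=602: mobile=555-8046 → 555-8046
id=603: mobile=NULL, home_phone=NULL, office_phone=555-2155 → 555-2155
id=604: mobile=NULL, home_phone=NULL, office_phone=555-9279 → 555-9279
id=605: mobile=NULL, home_phone=NULL, office_phone=555-0237 → 555-0237
id=606: mobile=NULL, home_phone=555-7224 → 555-7224
id=607: mobile=NULL, home_phone=555-1059 → 555-1059
id=608: mobile=555-0511 → 555-0511
id=609: mobile=NULL, home_phone=NULL, office_phone=555-4484 → 555-4484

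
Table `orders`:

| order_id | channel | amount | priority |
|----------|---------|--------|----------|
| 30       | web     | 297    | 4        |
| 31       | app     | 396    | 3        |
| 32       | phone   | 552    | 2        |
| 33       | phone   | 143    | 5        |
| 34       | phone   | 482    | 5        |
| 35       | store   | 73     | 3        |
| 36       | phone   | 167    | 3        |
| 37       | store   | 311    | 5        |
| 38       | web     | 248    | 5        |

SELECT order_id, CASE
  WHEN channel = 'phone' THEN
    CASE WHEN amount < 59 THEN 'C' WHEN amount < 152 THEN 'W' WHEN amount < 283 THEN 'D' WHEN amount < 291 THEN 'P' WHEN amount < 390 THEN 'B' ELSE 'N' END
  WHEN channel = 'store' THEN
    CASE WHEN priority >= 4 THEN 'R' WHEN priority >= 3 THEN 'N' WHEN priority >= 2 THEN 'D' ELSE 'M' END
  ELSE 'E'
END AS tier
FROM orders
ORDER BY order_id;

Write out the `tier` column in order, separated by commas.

order_id=30: channel='web' → outer ELSE → E
order_id=31: channel='app' → outer ELSE → E
order_id=32: channel='phone' → inner[ELSE] → N
order_id=33: channel='phone' → inner[amount < 152] → W
order_id=34: channel='phone' → inner[ELSE] → N
order_id=35: channel='store' → inner[priority >= 3] → N
order_id=36: channel='phone' → inner[amount < 283] → D
order_id=37: channel='store' → inner[priority >= 4] → R
order_id=38: channel='web' → outer ELSE → E

E, E, N, W, N, N, D, R, E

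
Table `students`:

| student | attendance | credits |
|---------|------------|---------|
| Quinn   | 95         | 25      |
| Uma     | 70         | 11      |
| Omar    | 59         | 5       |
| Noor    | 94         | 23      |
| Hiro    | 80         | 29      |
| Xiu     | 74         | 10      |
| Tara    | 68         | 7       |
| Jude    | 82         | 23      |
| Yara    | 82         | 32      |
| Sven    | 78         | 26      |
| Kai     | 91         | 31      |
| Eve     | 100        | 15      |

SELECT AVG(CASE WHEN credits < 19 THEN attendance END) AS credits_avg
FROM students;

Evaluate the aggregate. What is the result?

student=Quinn: ✗
student=Uma: ✓ → 70
student=Omar: ✓ → 59
student=Noor: ✗
student=Hiro: ✗
student=Xiu: ✓ → 74
student=Tara: ✓ → 68
student=Jude: ✗
student=Yara: ✗
student=Sven: ✗
student=Kai: ✗
student=Eve: ✓ → 100
credits_avg = (70 + 59 + 74 + 68 + 100) / 5 = 74.2

74.2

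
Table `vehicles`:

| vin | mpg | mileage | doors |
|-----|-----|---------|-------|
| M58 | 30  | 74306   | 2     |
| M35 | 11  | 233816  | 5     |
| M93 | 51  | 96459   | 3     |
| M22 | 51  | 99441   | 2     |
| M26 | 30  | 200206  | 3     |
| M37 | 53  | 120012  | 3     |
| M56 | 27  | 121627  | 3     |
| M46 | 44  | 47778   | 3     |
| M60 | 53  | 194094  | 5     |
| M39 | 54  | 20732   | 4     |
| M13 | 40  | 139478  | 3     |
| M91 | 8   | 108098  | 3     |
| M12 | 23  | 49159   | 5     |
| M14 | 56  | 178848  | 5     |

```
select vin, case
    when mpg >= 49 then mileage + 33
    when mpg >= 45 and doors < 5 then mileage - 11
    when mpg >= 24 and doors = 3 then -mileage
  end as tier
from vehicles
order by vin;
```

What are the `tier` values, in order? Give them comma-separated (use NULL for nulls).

NULL, -139478, 178881, 99474, -200206, NULL, 120045, 20765, -47778, -121627, NULL, 194127, NULL, 96492

vin=M12: (no match → NULL) → NULL
vin=M13: mpg >= 24 and doors = 3 → -139478
vin=M14: mpg >= 49 → 178881
vin=M22: mpg >= 49 → 99474
vin=M26: mpg >= 24 and doors = 3 → -200206
vin=M35: (no match → NULL) → NULL
vin=M37: mpg >= 49 → 120045
vin=M39: mpg >= 49 → 20765
vin=M46: mpg >= 24 and doors = 3 → -47778
vin=M56: mpg >= 24 and doors = 3 → -121627
vin=M58: (no match → NULL) → NULL
vin=M60: mpg >= 49 → 194127
vin=M91: (no match → NULL) → NULL
vin=M93: mpg >= 49 → 96492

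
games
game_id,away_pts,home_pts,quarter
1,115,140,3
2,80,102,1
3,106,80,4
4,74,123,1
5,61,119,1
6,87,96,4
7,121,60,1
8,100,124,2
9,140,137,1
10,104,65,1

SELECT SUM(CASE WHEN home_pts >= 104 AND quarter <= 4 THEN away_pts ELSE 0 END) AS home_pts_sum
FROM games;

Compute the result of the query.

game_id=1: ✓ → 115
game_id=2: ✗
game_id=3: ✗
game_id=4: ✓ → 74
game_id=5: ✓ → 61
game_id=6: ✗
game_id=7: ✗
game_id=8: ✓ → 100
game_id=9: ✓ → 140
game_id=10: ✗
home_pts_sum = 115 + 74 + 61 + 100 + 140 = 490

490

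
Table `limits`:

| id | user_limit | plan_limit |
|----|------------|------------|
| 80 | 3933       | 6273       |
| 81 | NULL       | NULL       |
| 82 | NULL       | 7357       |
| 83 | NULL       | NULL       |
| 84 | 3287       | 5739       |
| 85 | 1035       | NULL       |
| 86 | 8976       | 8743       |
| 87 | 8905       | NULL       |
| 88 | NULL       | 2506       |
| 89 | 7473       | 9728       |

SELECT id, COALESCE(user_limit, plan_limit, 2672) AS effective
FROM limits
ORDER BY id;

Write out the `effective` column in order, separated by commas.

id=80: user_limit=3933 → 3933
id=81: user_limit=NULL, plan_limit=NULL, → literal 2672 → 2672
id=82: user_limit=NULL, plan_limit=7357 → 7357
id=83: user_limit=NULL, plan_limit=NULL, → literal 2672 → 2672
id=84: user_limit=3287 → 3287
id=85: user_limit=1035 → 1035
id=86: user_limit=8976 → 8976
id=87: user_limit=8905 → 8905
id=88: user_limit=NULL, plan_limit=2506 → 2506
id=89: user_limit=7473 → 7473

3933, 2672, 7357, 2672, 3287, 1035, 8976, 8905, 2506, 7473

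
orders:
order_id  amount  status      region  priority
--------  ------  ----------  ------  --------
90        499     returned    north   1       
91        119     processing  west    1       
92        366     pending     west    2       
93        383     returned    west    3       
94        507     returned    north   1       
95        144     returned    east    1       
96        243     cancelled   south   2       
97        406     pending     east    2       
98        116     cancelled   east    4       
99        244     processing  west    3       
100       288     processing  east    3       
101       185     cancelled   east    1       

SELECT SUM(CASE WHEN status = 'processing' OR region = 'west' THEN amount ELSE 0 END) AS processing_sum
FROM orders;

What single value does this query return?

1400

order_id=90: ✗
order_id=91: ✓ → 119
order_id=92: ✓ → 366
order_id=93: ✓ → 383
order_id=94: ✗
order_id=95: ✗
order_id=96: ✗
order_id=97: ✗
order_id=98: ✗
order_id=99: ✓ → 244
order_id=100: ✓ → 288
order_id=101: ✗
processing_sum = 119 + 366 + 383 + 244 + 288 = 1400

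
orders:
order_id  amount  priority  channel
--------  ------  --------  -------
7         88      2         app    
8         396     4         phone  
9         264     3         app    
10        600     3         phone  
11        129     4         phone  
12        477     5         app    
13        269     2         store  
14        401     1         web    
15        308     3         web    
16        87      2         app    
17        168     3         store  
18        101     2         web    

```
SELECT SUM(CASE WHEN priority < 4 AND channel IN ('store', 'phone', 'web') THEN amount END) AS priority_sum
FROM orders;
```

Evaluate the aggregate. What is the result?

order_id=7: ✗
order_id=8: ✗
order_id=9: ✗
order_id=10: ✓ → 600
order_id=11: ✗
order_id=12: ✗
order_id=13: ✓ → 269
order_id=14: ✓ → 401
order_id=15: ✓ → 308
order_id=16: ✗
order_id=17: ✓ → 168
order_id=18: ✓ → 101
priority_sum = 600 + 269 + 401 + 308 + 168 + 101 = 1847

1847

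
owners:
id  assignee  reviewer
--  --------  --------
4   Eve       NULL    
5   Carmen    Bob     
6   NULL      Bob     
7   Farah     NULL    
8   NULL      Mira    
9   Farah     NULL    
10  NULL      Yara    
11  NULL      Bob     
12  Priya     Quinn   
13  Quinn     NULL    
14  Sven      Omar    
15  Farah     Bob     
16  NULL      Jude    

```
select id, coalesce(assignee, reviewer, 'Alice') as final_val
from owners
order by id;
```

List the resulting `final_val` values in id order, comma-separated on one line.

Eve, Carmen, Bob, Farah, Mira, Farah, Yara, Bob, Priya, Quinn, Sven, Farah, Jude

id=4: assignee=Eve → Eve
id=5: assignee=Carmen → Carmen
id=6: assignee=NULL, reviewer=Bob → Bob
id=7: assignee=Farah → Farah
id=8: assignee=NULL, reviewer=Mira → Mira
id=9: assignee=Farah → Farah
id=10: assignee=NULL, reviewer=Yara → Yara
id=11: assignee=NULL, reviewer=Bob → Bob
id=12: assignee=Priya → Priya
id=13: assignee=Quinn → Quinn
id=14: assignee=Sven → Sven
id=15: assignee=Farah → Farah
id=16: assignee=NULL, reviewer=Jude → Jude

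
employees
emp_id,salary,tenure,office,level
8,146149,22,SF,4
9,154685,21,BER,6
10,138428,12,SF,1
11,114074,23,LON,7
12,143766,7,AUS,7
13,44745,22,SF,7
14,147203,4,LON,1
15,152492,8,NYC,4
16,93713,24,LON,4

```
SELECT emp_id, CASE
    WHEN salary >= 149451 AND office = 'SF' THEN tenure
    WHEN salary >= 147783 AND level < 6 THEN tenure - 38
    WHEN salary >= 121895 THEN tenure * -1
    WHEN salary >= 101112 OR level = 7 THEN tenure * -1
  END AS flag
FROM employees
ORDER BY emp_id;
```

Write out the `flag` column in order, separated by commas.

-22, -21, -12, -23, -7, -22, -4, -30, NULL

emp_id=8: salary >= 121895 → -22
emp_id=9: salary >= 121895 → -21
emp_id=10: salary >= 121895 → -12
emp_id=11: salary >= 101112 OR level = 7 → -23
emp_id=12: salary >= 121895 → -7
emp_id=13: salary >= 101112 OR level = 7 → -22
emp_id=14: salary >= 121895 → -4
emp_id=15: salary >= 147783 AND level < 6 → -30
emp_id=16: (no match → NULL) → NULL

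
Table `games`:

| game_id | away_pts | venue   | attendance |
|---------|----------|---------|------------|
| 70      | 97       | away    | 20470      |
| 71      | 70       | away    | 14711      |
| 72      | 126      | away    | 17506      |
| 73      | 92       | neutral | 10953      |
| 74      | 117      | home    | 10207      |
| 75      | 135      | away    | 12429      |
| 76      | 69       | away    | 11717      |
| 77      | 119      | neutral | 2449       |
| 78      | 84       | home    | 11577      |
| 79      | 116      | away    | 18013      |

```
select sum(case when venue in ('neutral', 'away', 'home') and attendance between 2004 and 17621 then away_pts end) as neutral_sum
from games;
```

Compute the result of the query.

game_id=70: ✗
game_id=71: ✓ → 70
game_id=72: ✓ → 126
game_id=73: ✓ → 92
game_id=74: ✓ → 117
game_id=75: ✓ → 135
game_id=76: ✓ → 69
game_id=77: ✓ → 119
game_id=78: ✓ → 84
game_id=79: ✗
neutral_sum = 70 + 126 + 92 + 117 + 135 + 69 + 119 + 84 = 812

812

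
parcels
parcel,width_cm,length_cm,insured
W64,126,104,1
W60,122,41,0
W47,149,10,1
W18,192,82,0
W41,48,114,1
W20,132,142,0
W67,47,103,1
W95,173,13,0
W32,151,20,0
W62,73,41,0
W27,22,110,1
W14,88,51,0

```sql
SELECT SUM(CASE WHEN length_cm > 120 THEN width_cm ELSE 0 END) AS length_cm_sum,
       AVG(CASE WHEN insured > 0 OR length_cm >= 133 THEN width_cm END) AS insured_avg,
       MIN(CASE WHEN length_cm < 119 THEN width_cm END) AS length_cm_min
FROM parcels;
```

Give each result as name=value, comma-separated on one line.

[length_cm_sum: length_cm > 120]
parcel=W64: ✗
parcel=W60: ✗
parcel=W47: ✗
parcel=W18: ✗
parcel=W41: ✗
parcel=W20: ✓ → 132
parcel=W67: ✗
parcel=W95: ✗
parcel=W32: ✗
parcel=W62: ✗
parcel=W27: ✗
parcel=W14: ✗
length_cm_sum = 132
—
[insured_avg: insured > 0 OR length_cm >= 133]
parcel=W64: ✓ → 126
parcel=W60: ✗
parcel=W47: ✓ → 149
parcel=W18: ✗
parcel=W41: ✓ → 48
parcel=W20: ✓ → 132
parcel=W67: ✓ → 47
parcel=W95: ✗
parcel=W32: ✗
parcel=W62: ✗
parcel=W27: ✓ → 22
parcel=W14: ✗
insured_avg = (126 + 149 + 48 + 132 + 47 + 22) / 6 = 87.3333333333
—
[length_cm_min: length_cm < 119]
parcel=W64: ✓ → 126
parcel=W60: ✓ → 122
parcel=W47: ✓ → 149
parcel=W18: ✓ → 192
parcel=W41: ✓ → 48
parcel=W20: ✗
parcel=W67: ✓ → 47
parcel=W95: ✓ → 173
parcel=W32: ✓ → 151
parcel=W62: ✓ → 73
parcel=W27: ✓ → 22
parcel=W14: ✓ → 88
length_cm_min = MIN(126, 122, 149, 192, 48, 47, 173, 151, 73, 22, 88) = 22

length_cm_sum=132, insured_avg=87.3333333333, length_cm_min=22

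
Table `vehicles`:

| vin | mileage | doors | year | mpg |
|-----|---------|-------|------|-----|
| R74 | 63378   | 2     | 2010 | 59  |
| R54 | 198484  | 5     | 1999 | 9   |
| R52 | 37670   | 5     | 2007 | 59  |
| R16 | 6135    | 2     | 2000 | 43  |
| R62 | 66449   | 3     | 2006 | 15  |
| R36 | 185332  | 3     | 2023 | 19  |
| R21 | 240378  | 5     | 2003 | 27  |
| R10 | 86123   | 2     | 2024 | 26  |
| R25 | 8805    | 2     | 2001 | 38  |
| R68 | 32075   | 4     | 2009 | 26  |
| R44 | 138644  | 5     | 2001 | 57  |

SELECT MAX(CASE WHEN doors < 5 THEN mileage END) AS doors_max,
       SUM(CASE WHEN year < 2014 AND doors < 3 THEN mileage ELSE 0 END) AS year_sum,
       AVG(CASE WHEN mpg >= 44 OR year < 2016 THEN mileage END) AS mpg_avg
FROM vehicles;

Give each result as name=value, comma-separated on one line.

[doors_max: doors < 5]
vin=R74: ✓ → 63378
vin=R54: ✗
vin=R52: ✗
vin=R16: ✓ → 6135
vin=R62: ✓ → 66449
vin=R36: ✓ → 185332
vin=R21: ✗
vin=R10: ✓ → 86123
vin=R25: ✓ → 8805
vin=R68: ✓ → 32075
vin=R44: ✗
doors_max = MAX(63378, 6135, 66449, 185332, 86123, 8805, 32075) = 185332
—
[year_sum: year < 2014 AND doors < 3]
vin=R74: ✓ → 63378
vin=R54: ✗
vin=R52: ✗
vin=R16: ✓ → 6135
vin=R62: ✗
vin=R36: ✗
vin=R21: ✗
vin=R10: ✗
vin=R25: ✓ → 8805
vin=R68: ✗
vin=R44: ✗
year_sum = 63378 + 6135 + 8805 = 78318
—
[mpg_avg: mpg >= 44 OR year < 2016]
vin=R74: ✓ → 63378
vin=R54: ✓ → 198484
vin=R52: ✓ → 37670
vin=R16: ✓ → 6135
vin=R62: ✓ → 66449
vin=R36: ✗
vin=R21: ✓ → 240378
vin=R10: ✗
vin=R25: ✓ → 8805
vin=R68: ✓ → 32075
vin=R44: ✓ → 138644
mpg_avg = (63378 + 198484 + 37670 + 6135 + 66449 + 240378 + 8805 + 32075 + 138644) / 9 = 88002

doors_max=185332, year_sum=78318, mpg_avg=88002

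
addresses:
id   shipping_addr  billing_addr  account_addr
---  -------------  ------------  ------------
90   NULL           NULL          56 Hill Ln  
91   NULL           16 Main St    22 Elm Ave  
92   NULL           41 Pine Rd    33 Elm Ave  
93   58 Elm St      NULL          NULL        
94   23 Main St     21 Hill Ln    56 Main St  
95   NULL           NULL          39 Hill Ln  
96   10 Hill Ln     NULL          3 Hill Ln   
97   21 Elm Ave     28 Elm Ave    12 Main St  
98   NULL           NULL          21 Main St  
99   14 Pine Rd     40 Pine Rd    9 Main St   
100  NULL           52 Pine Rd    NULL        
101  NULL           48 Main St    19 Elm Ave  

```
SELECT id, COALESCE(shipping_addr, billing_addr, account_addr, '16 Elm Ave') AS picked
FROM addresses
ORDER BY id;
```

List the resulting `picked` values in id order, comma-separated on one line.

56 Hill Ln, 16 Main St, 41 Pine Rd, 58 Elm St, 23 Main St, 39 Hill Ln, 10 Hill Ln, 21 Elm Ave, 21 Main St, 14 Pine Rd, 52 Pine Rd, 48 Main St

id=90: shipping_addr=NULL, billing_addr=NULL, account_addr=56 Hill Ln → 56 Hill Ln
id=91: shipping_addr=NULL, billing_addr=16 Main St → 16 Main St
id=92: shipping_addr=NULL, billing_addr=41 Pine Rd → 41 Pine Rd
id=93: shipping_addr=58 Elm St → 58 Elm St
id=94: shipping_addr=23 Main St → 23 Main St
id=95: shipping_addr=NULL, billing_addr=NULL, account_addr=39 Hill Ln → 39 Hill Ln
id=96: shipping_addr=10 Hill Ln → 10 Hill Ln
id=97: shipping_addr=21 Elm Ave → 21 Elm Ave
id=98: shipping_addr=NULL, billing_addr=NULL, account_addr=21 Main St → 21 Main St
id=99: shipping_addr=14 Pine Rd → 14 Pine Rd
id=100: shipping_addr=NULL, billing_addr=52 Pine Rd → 52 Pine Rd
id=101: shipping_addr=NULL, billing_addr=48 Main St → 48 Main St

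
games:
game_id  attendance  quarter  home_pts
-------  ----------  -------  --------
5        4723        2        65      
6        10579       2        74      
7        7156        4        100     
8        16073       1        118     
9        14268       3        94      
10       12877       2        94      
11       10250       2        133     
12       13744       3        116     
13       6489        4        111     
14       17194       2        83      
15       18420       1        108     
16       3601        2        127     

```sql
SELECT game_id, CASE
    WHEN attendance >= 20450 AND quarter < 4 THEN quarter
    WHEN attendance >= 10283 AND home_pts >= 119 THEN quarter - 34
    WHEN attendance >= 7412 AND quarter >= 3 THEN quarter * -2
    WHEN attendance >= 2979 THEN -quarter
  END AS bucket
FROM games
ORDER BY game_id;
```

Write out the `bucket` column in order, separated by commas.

game_id=5: attendance >= 2979 → -2
game_id=6: attendance >= 2979 → -2
game_id=7: attendance >= 2979 → -4
game_id=8: attendance >= 2979 → -1
game_id=9: attendance >= 7412 AND quarter >= 3 → -6
game_id=10: attendance >= 2979 → -2
game_id=11: attendance >= 2979 → -2
game_id=12: attendance >= 7412 AND quarter >= 3 → -6
game_id=13: attendance >= 2979 → -4
game_id=14: attendance >= 2979 → -2
game_id=15: attendance >= 2979 → -1
game_id=16: attendance >= 2979 → -2

-2, -2, -4, -1, -6, -2, -2, -6, -4, -2, -1, -2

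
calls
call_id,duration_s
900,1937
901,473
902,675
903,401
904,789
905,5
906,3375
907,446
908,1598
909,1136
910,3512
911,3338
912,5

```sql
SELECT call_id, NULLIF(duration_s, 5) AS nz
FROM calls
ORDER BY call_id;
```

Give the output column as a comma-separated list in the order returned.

call_id=900: duration_s=1937 vs 5: differ → 1937
call_id=901: duration_s=473 vs 5: differ → 473
call_id=902: duration_s=675 vs 5: differ → 675
call_id=903: duration_s=401 vs 5: differ → 401
call_id=904: duration_s=789 vs 5: differ → 789
call_id=905: duration_s=5 vs 5: equal → NULL
call_id=906: duration_s=3375 vs 5: differ → 3375
call_id=907: duration_s=446 vs 5: differ → 446
call_id=908: duration_s=1598 vs 5: differ → 1598
call_id=909: duration_s=1136 vs 5: differ → 1136
call_id=910: duration_s=3512 vs 5: differ → 3512
call_id=911: duration_s=3338 vs 5: differ → 3338
call_id=912: duration_s=5 vs 5: equal → NULL

1937, 473, 675, 401, 789, NULL, 3375, 446, 1598, 1136, 3512, 3338, NULL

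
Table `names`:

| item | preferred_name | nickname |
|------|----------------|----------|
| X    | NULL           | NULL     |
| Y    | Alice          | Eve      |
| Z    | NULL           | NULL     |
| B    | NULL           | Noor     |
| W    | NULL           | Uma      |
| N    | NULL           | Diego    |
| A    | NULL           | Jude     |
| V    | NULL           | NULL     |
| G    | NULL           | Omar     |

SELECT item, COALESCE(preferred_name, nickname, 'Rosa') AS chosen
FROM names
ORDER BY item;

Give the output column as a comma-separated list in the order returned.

item=A: preferred_name=NULL, nickname=Jude → Jude
item=B: preferred_name=NULL, nickname=Noor → Noor
item=G: preferred_name=NULL, nickname=Omar → Omar
item=N: preferred_name=NULL, nickname=Diego → Diego
item=V: preferred_name=NULL, nickname=NULL, → literal Rosa → Rosa
item=W: preferred_name=NULL, nickname=Uma → Uma
item=X: preferred_name=NULL, nickname=NULL, → literal Rosa → Rosa
item=Y: preferred_name=Alice → Alice
item=Z: preferred_name=NULL, nickname=NULL, → literal Rosa → Rosa

Jude, Noor, Omar, Diego, Rosa, Uma, Rosa, Alice, Rosa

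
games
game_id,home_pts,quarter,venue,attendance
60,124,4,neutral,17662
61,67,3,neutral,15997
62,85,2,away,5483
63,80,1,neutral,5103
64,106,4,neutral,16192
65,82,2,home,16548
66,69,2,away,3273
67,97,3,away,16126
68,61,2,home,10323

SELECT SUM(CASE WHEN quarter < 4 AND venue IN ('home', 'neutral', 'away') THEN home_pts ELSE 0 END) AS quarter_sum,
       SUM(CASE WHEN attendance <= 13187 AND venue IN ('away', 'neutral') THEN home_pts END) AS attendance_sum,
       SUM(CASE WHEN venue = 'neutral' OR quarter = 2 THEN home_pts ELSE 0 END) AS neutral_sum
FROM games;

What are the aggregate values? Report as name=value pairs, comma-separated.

quarter_sum=541, attendance_sum=234, neutral_sum=674

[quarter_sum: quarter < 4 AND venue IN ('home', 'neutral', 'away')]
game_id=60: ✗
game_id=61: ✓ → 67
game_id=62: ✓ → 85
game_id=63: ✓ → 80
game_id=64: ✗
game_id=65: ✓ → 82
game_id=66: ✓ → 69
game_id=67: ✓ → 97
game_id=68: ✓ → 61
quarter_sum = 67 + 85 + 80 + 82 + 69 + 97 + 61 = 541
—
[attendance_sum: attendance <= 13187 AND venue IN ('away', 'neutral')]
game_id=60: ✗
game_id=61: ✗
game_id=62: ✓ → 85
game_id=63: ✓ → 80
game_id=64: ✗
game_id=65: ✗
game_id=66: ✓ → 69
game_id=67: ✗
game_id=68: ✗
attendance_sum = 85 + 80 + 69 = 234
—
[neutral_sum: venue = 'neutral' OR quarter = 2]
game_id=60: ✓ → 124
game_id=61: ✓ → 67
game_id=62: ✓ → 85
game_id=63: ✓ → 80
game_id=64: ✓ → 106
game_id=65: ✓ → 82
game_id=66: ✓ → 69
game_id=67: ✗
game_id=68: ✓ → 61
neutral_sum = 124 + 67 + 85 + 80 + 106 + 82 + 69 + 61 = 674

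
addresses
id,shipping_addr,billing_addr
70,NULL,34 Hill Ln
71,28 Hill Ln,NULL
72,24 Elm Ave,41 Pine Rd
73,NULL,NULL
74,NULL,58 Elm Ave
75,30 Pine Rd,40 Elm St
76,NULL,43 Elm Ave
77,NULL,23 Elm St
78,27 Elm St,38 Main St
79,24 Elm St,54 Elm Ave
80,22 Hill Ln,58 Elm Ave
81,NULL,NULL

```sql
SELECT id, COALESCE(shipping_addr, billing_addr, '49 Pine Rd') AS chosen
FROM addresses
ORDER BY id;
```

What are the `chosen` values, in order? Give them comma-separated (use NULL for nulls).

34 Hill Ln, 28 Hill Ln, 24 Elm Ave, 49 Pine Rd, 58 Elm Ave, 30 Pine Rd, 43 Elm Ave, 23 Elm St, 27 Elm St, 24 Elm St, 22 Hill Ln, 49 Pine Rd

id=70: shipping_addr=NULL, billing_addr=34 Hill Ln → 34 Hill Ln
id=71: shipping_addr=28 Hill Ln → 28 Hill Ln
id=72: shipping_addr=24 Elm Ave → 24 Elm Ave
id=73: shipping_addr=NULL, billing_addr=NULL, → literal 49 Pine Rd → 49 Pine Rd
id=74: shipping_addr=NULL, billing_addr=58 Elm Ave → 58 Elm Ave
id=75: shipping_addr=30 Pine Rd → 30 Pine Rd
id=76: shipping_addr=NULL, billing_addr=43 Elm Ave → 43 Elm Ave
id=77: shipping_addr=NULL, billing_addr=23 Elm St → 23 Elm St
id=78: shipping_addr=27 Elm St → 27 Elm St
id=79: shipping_addr=24 Elm St → 24 Elm St
id=80: shipping_addr=22 Hill Ln → 22 Hill Ln
id=81: shipping_addr=NULL, billing_addr=NULL, → literal 49 Pine Rd → 49 Pine Rd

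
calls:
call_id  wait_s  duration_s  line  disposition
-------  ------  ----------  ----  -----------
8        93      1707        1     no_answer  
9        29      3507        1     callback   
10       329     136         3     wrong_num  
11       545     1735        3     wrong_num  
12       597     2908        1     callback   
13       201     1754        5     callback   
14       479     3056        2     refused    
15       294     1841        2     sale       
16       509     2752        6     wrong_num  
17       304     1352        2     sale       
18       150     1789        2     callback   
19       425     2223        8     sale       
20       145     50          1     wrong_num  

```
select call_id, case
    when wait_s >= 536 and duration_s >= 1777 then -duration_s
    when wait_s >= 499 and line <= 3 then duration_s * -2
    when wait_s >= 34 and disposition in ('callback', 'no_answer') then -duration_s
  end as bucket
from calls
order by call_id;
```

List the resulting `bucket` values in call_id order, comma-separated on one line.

-1707, NULL, NULL, -3470, -2908, -1754, NULL, NULL, NULL, NULL, -1789, NULL, NULL

call_id=8: wait_s >= 34 and disposition in ('callback', 'no_answer') → -1707
call_id=9: (no match → NULL) → NULL
call_id=10: (no match → NULL) → NULL
call_id=11: wait_s >= 499 and line <= 3 → -3470
call_id=12: wait_s >= 536 and duration_s >= 1777 → -2908
call_id=13: wait_s >= 34 and disposition in ('callback', 'no_answer') → -1754
call_id=14: (no match → NULL) → NULL
call_id=15: (no match → NULL) → NULL
call_id=16: (no match → NULL) → NULL
call_id=17: (no match → NULL) → NULL
call_id=18: wait_s >= 34 and disposition in ('callback', 'no_answer') → -1789
call_id=19: (no match → NULL) → NULL
call_id=20: (no match → NULL) → NULL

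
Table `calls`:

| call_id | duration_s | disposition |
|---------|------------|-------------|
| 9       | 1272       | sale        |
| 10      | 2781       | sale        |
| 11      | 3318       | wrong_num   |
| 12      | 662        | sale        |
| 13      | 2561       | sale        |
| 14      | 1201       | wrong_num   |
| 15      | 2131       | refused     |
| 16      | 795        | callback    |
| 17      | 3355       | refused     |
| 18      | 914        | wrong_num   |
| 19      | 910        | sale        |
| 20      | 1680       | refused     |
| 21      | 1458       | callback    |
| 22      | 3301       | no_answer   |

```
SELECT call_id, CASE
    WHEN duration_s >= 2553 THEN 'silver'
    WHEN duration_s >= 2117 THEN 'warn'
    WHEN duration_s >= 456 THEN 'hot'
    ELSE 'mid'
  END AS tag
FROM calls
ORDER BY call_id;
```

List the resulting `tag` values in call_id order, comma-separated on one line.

hot, silver, silver, hot, silver, hot, warn, hot, silver, hot, hot, hot, hot, silver

call_id=9: duration_s >= 456 → hot
call_id=10: duration_s >= 2553 → silver
call_id=11: duration_s >= 2553 → silver
call_id=12: duration_s >= 456 → hot
call_id=13: duration_s >= 2553 → silver
call_id=14: duration_s >= 456 → hot
call_id=15: duration_s >= 2117 → warn
call_id=16: duration_s >= 456 → hot
call_id=17: duration_s >= 2553 → silver
call_id=18: duration_s >= 456 → hot
call_id=19: duration_s >= 456 → hot
call_id=20: duration_s >= 456 → hot
call_id=21: duration_s >= 456 → hot
call_id=22: duration_s >= 2553 → silver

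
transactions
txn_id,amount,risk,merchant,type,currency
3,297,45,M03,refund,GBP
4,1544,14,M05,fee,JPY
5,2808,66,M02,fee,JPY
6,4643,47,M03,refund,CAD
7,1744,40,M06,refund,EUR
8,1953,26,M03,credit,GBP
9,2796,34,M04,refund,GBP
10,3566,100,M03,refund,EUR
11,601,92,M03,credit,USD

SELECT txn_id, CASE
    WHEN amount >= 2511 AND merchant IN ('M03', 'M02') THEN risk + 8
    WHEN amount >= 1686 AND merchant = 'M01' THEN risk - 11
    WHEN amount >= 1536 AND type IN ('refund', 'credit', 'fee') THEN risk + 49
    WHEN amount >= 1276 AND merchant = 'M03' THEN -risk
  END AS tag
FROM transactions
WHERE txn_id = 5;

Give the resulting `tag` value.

txn_id = 5: amount=2808, risk=66, merchant=M02, type=fee, currency=JPY.
amount >= 2511 AND merchant IN ('M03', 'M02') → true → 74

74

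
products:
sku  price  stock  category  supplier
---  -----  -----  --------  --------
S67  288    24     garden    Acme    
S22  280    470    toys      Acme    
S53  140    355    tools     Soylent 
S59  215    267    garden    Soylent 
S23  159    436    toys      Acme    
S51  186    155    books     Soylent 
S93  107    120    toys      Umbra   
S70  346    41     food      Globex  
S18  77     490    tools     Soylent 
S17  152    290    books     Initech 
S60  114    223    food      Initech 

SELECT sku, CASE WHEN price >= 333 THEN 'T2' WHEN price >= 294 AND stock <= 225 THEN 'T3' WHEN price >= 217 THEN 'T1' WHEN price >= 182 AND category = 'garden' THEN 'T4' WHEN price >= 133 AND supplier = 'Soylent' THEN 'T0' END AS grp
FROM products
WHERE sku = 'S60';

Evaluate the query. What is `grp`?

NULL

sku = S60: price=114, stock=223, category=food, supplier=Initech.
price >= 333 → false
price >= 294 AND stock <= 225 → false
price >= 217 → false
price >= 182 AND category = 'garden' → false
price >= 133 AND supplier = 'Soylent' → false
No WHEN matched and there is no ELSE, so the CASE yields NULL.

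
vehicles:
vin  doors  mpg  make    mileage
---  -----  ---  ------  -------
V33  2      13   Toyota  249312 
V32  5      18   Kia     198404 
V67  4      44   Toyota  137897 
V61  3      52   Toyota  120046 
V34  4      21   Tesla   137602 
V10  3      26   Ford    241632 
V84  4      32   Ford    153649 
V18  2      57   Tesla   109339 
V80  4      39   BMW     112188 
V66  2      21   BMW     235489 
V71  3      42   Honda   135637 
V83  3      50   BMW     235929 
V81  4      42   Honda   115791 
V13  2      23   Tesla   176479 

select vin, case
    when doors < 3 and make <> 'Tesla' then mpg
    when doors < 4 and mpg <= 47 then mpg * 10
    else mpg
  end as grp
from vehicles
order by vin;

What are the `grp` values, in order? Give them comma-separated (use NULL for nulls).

vin=V10: doors < 4 and mpg <= 47 → 260
vin=V13: doors < 4 and mpg <= 47 → 230
vin=V18: ELSE → 57
vin=V32: ELSE → 18
vin=V33: doors < 3 and make <> 'Tesla' → 13
vin=V34: ELSE → 21
vin=V61: ELSE → 52
vin=V66: doors < 3 and make <> 'Tesla' → 21
vin=V67: ELSE → 44
vin=V71: doors < 4 and mpg <= 47 → 420
vin=V80: ELSE → 39
vin=V81: ELSE → 42
vin=V83: ELSE → 50
vin=V84: ELSE → 32

260, 230, 57, 18, 13, 21, 52, 21, 44, 420, 39, 42, 50, 32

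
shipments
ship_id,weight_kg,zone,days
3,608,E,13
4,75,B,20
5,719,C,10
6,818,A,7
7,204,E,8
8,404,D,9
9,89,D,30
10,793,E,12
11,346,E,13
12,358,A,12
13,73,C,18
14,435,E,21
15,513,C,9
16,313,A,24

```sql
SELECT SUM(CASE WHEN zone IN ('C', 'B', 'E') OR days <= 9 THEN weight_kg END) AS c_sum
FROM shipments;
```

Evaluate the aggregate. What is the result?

ship_id=3: ✓ → 608
ship_id=4: ✓ → 75
ship_id=5: ✓ → 719
ship_id=6: ✓ → 818
ship_id=7: ✓ → 204
ship_id=8: ✓ → 404
ship_id=9: ✗
ship_id=10: ✓ → 793
ship_id=11: ✓ → 346
ship_id=12: ✗
ship_id=13: ✓ → 73
ship_id=14: ✓ → 435
ship_id=15: ✓ → 513
ship_id=16: ✗
c_sum = 608 + 75 + 719 + 818 + 204 + 404 + 793 + 346 + 73 + 435 + 513 = 4988

4988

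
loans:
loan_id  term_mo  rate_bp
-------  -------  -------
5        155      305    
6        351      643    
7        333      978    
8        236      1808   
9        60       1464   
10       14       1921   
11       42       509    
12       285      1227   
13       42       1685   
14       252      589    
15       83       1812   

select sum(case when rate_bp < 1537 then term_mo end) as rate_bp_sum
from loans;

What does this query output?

1478

loan_id=5: ✓ → 155
loan_id=6: ✓ → 351
loan_id=7: ✓ → 333
loan_id=8: ✗
loan_id=9: ✓ → 60
loan_id=10: ✗
loan_id=11: ✓ → 42
loan_id=12: ✓ → 285
loan_id=13: ✗
loan_id=14: ✓ → 252
loan_id=15: ✗
rate_bp_sum = 155 + 351 + 333 + 60 + 42 + 285 + 252 = 1478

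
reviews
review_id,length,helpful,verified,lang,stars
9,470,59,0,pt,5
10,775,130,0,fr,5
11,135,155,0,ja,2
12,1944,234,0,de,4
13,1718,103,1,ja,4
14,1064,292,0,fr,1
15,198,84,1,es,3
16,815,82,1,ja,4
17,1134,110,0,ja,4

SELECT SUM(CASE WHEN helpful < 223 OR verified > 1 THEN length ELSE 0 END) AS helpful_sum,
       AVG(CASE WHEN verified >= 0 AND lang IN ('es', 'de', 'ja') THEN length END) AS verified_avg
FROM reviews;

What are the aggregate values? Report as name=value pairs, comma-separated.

[helpful_sum: helpful < 223 OR verified > 1]
review_id=9: ✓ → 470
review_id=10: ✓ → 775
review_id=11: ✓ → 135
review_id=12: ✗
review_id=13: ✓ → 1718
review_id=14: ✗
review_id=15: ✓ → 198
review_id=16: ✓ → 815
review_id=17: ✓ → 1134
helpful_sum = 470 + 775 + 135 + 1718 + 198 + 815 + 1134 = 5245
—
[verified_avg: verified >= 0 AND lang IN ('es', 'de', 'ja')]
review_id=9: ✗
review_id=10: ✗
review_id=11: ✓ → 135
review_id=12: ✓ → 1944
review_id=13: ✓ → 1718
review_id=14: ✗
review_id=15: ✓ → 198
review_id=16: ✓ → 815
review_id=17: ✓ → 1134
verified_avg = (135 + 1944 + 1718 + 198 + 815 + 1134) / 6 = 990.6666666667

helpful_sum=5245, verified_avg=990.6666666667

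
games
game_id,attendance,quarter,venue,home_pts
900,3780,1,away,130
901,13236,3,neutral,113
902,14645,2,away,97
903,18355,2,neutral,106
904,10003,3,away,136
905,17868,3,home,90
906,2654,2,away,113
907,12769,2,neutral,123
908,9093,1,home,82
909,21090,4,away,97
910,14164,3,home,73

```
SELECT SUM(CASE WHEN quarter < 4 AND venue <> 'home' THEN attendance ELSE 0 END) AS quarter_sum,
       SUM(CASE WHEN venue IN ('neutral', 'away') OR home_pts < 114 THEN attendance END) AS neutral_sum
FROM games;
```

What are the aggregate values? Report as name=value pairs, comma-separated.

quarter_sum=75442, neutral_sum=137657

[quarter_sum: quarter < 4 AND venue <> 'home']
game_id=900: ✓ → 3780
game_id=901: ✓ → 13236
game_id=902: ✓ → 14645
game_id=903: ✓ → 18355
game_id=904: ✓ → 10003
game_id=905: ✗
game_id=906: ✓ → 2654
game_id=907: ✓ → 12769
game_id=908: ✗
game_id=909: ✗
game_id=910: ✗
quarter_sum = 3780 + 13236 + 14645 + 18355 + 10003 + 2654 + 12769 = 75442
—
[neutral_sum: venue IN ('neutral', 'away') OR home_pts < 114]
game_id=900: ✓ → 3780
game_id=901: ✓ → 13236
game_id=902: ✓ → 14645
game_id=903: ✓ → 18355
game_id=904: ✓ → 10003
game_id=905: ✓ → 17868
game_id=906: ✓ → 2654
game_id=907: ✓ → 12769
game_id=908: ✓ → 9093
game_id=909: ✓ → 21090
game_id=910: ✓ → 14164
neutral_sum = 3780 + 13236 + 14645 + 18355 + 10003 + 17868 + 2654 + 12769 + 9093 + 21090 + 14164 = 137657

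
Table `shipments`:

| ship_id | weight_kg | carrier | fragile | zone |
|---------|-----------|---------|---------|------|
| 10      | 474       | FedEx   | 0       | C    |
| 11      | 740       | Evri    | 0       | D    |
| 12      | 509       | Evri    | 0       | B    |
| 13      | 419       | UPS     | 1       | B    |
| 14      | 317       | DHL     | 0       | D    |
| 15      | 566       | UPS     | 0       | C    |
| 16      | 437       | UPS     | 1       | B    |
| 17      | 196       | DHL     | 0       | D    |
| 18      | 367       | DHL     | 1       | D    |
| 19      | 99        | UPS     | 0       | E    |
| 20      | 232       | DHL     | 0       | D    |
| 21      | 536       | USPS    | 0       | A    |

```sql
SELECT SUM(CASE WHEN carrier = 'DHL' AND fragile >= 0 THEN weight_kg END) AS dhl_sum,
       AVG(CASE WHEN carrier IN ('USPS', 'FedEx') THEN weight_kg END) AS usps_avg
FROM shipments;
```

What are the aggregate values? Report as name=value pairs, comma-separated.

[dhl_sum: carrier = 'DHL' AND fragile >= 0]
ship_id=10: ✗
ship_id=11: ✗
ship_id=12: ✗
ship_id=13: ✗
ship_id=14: ✓ → 317
ship_id=15: ✗
ship_id=16: ✗
ship_id=17: ✓ → 196
ship_id=18: ✓ → 367
ship_id=19: ✗
ship_id=20: ✓ → 232
ship_id=21: ✗
dhl_sum = 317 + 196 + 367 + 232 = 1112
—
[usps_avg: carrier IN ('USPS', 'FedEx')]
ship_id=10: ✓ → 474
ship_id=11: ✗
ship_id=12: ✗
ship_id=13: ✗
ship_id=14: ✗
ship_id=15: ✗
ship_id=16: ✗
ship_id=17: ✗
ship_id=18: ✗
ship_id=19: ✗
ship_id=20: ✗
ship_id=21: ✓ → 536
usps_avg = (474 + 536) / 2 = 505

dhl_sum=1112, usps_avg=505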